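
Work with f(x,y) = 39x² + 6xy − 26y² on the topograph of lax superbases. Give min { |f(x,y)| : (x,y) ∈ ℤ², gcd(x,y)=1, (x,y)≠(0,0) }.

descent: ρ → (-26,46,19)  [lands on river]
river: ρ → (19,30,-42)
river: ρ → (-42,54,7)
river: ρ → (7,58,-26)
closes: descent 1, river 4
min |a| on river = 7

7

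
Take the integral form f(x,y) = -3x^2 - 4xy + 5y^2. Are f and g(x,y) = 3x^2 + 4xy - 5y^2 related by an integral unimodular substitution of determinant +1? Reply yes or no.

D₁ = 76, D₂ = 76
river cycle of f (length 6): (5, 4, -3), (-3, 8, 1), (1, 8, -3), (-3, 4, 5), (5, 6, -2), (-2, 6, 5)
river cycle of g (length 6): (-5, 6, 2), (2, 6, -5), (-5, 4, 3), (3, 8, -1), (-1, 8, 3), (3, 4, -5)
cycles differ ⇒ inequivalent

no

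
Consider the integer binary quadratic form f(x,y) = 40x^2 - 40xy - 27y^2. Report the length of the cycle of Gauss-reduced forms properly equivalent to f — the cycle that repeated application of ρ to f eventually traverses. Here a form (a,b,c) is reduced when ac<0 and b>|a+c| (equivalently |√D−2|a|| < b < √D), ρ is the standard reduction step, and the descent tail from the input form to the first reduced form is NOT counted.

D = 5920, ⌊√D⌋ = 76
descent: ρ → (-27,40,40)  [lands on river]
river: ρ → (40,40,-27)
river: ρ → (-27,68,12)
river: ρ → (12,76,-3)
river: ρ → (-3,74,37)
river: ρ → (37,74,-3)
river: ρ → (-3,76,12)
river: ρ → (12,68,-27)
ρ-cycle length = 8 (tail of 1 descent step not counted)

8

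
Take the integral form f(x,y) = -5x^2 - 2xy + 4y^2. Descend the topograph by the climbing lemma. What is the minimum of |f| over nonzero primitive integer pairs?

descent: ρ → (4,2,-5)  [lands on river]
river: ρ → (-5,8,1)
river: ρ → (1,8,-5)
river: ρ → (-5,2,4)
river: ρ → (4,6,-3)
river: ρ → (-3,6,4)
closes: descent 1, river 6
min |a| on river = 1

1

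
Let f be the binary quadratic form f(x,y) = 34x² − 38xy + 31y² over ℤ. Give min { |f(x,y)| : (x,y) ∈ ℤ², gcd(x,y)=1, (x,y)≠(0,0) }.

translate: b→30 (≡-38 mod 68), so (34,-38,31)→(34,30,27)
flip: (34,30,27)→(27,-30,34)
translate: b→24 (≡-30 mod 54), so (27,-30,34)→(27,24,31)
reduced (well bottom): (27,24,31) with a≤c, −a<b≤a
well minimum = a = 27

27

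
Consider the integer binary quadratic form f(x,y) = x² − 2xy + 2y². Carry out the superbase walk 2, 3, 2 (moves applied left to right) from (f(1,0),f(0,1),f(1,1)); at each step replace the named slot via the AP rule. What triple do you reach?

start (1,2,1) = (f(1,0),f(0,1),f(1,1))
replace slot 2: 2·(1+1) − 2 = 2 → (1,2,1)
replace slot 3: 2·(1+2) − 1 = 5 → (1,2,5)
replace slot 2: 2·(1+5) − 2 = 10 → (1,10,5)

1,10,5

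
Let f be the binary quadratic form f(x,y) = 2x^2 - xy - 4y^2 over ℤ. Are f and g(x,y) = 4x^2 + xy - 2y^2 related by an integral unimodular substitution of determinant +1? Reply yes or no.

D₁ = 33, D₂ = 33
river cycle of f (length 4): (2, 3, -3), (-3, 3, 2), (2, 5, -1), (-1, 5, 2)
river cycle of g (length 4): (-2, 3, 3), (3, 3, -2), (-2, 5, 1), (1, 5, -2)
cycles differ ⇒ inequivalent

no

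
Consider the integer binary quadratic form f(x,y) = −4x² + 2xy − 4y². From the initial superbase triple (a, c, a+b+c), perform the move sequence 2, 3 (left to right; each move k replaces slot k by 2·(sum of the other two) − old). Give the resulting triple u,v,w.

start (-4,-4,-6) = (f(1,0),f(0,1),f(1,1))
replace slot 2: 2·((-4)+(-6)) − (-4) = -16 → (-4,-16,-6)
replace slot 3: 2·((-4)+(-16)) − (-6) = -34 → (-4,-16,-34)

-4,-16,-34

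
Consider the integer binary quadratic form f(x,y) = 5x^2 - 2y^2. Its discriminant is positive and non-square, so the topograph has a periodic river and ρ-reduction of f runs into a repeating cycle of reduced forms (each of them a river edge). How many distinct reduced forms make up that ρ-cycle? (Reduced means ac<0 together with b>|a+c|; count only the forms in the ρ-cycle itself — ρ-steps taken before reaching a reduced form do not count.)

D = 40, ⌊√D⌋ = 6
descent: ρ → (-2,4,3)  [lands on river]
river: ρ → (3,2,-3)
river: ρ → (-3,4,2)
river: ρ → (2,4,-3)
river: ρ → (-3,2,3)
river: ρ → (3,4,-2)
ρ-cycle length = 6 (tail of 1 descent step not counted)

6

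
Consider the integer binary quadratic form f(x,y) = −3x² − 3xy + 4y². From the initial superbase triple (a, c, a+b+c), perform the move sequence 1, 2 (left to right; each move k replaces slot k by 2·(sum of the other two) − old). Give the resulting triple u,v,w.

start (-3,4,-2) = (f(1,0),f(0,1),f(1,1))
replace slot 1: 2·(4+(-2)) − (-3) = 7 → (7,4,-2)
replace slot 2: 2·(7+(-2)) − 4 = 6 → (7,6,-2)

7,6,-2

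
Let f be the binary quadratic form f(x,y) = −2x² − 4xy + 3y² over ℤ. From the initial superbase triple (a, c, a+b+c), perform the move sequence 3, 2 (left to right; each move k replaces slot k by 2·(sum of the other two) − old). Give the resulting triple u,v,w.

start (-2,3,-3) = (f(1,0),f(0,1),f(1,1))
replace slot 3: 2·((-2)+3) − (-3) = 5 → (-2,3,5)
replace slot 2: 2·((-2)+5) − 3 = 3 → (-2,3,5)

-2,3,5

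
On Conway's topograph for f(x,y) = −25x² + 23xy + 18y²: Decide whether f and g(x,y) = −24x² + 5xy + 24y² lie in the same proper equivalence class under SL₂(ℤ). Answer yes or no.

D₁ = 2329, D₂ = 2329
river cycle of f (length 32): (18, 13, -30), (-30, 47, 1), (1, 47, -30), (-30, 13, 18), (18, 23, -25), (-25, 27, 16), (16, 37, -15), (-15, 23, 30), (30, 37, -8), (-8, 43, 15), … (22 more)
river cycle of g (length 32): (24, 43, -5), (-5, 47, 6), (6, 37, -40), (-40, 43, 3), (3, 47, -10), (-10, 33, 31), (31, 29, -12), (-12, 43, 10), (10, 37, -24), (-24, 11, 23), … (22 more)
cycles differ ⇒ inequivalent

no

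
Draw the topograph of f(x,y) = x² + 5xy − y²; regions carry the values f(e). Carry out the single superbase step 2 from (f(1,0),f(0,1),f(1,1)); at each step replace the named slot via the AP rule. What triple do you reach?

start (1,-1,5) = (f(1,0),f(0,1),f(1,1))
replace slot 2: 2·(1+5) − (-1) = 13 → (1,13,5)

1,13,5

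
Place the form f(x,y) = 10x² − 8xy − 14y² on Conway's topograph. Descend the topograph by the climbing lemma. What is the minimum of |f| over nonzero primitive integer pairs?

descent: ρ → (-14,8,10)  [lands on river]
river: ρ → (10,12,-12)
river: ρ → (-12,12,10)
river: ρ → (10,8,-14)
river: ρ → (-14,20,4)
river: ρ → (4,20,-14)
closes: descent 1, river 6
min |a| on river = 4

4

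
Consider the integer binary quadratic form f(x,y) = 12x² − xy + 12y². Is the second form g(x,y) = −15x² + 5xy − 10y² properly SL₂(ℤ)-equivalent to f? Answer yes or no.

D₁ = -575, D₂ = -575
f: flip: (12,-1,12)→(12,1,12)
f: reduced (well bottom): (12,1,12) with a≤c, −a<b≤a
g is negative-definite; reduce −g:
−g: flip: (15,-5,10)→(10,5,15)
−g: reduced (well bottom): (10,5,15) with a≤c, −a<b≤a
flip sign back: reduced form of g is (-10,-5,-15)
reduced forms (12, 1, 12) vs (-10, -5, -15) ⇒ inequivalent

no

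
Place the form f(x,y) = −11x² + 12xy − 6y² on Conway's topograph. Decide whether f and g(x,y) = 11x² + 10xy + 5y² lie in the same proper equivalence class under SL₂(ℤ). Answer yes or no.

D₁ = -120, D₂ = -120
f is negative-definite; reduce −f:
−f: translate: b→10 (≡-12 mod 22), so (11,-12,6)→(11,10,5)
−f: flip: (11,10,5)→(5,-10,11)
−f: translate: b→0 (≡-10 mod 10), so (5,-10,11)→(5,0,6)
−f: reduced (well bottom): (5,0,6) with a≤c, −a<b≤a
flip sign back: reduced form of f is (-5,0,-6)
g: flip: (11,10,5)→(5,-10,11)
g: translate: b→0 (≡-10 mod 10), so (5,-10,11)→(5,0,6)
g: reduced (well bottom): (5,0,6) with a≤c, −a<b≤a
reduced forms (-5, 0, -6) vs (5, 0, 6) ⇒ inequivalent

no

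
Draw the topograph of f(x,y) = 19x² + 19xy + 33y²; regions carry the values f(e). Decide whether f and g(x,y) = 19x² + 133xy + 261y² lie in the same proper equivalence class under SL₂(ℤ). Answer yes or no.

D₁ = -2147, D₂ = -2147
f: reduced (well bottom): (19,19,33) with a≤c, −a<b≤a
g: translate: b→19 (≡133 mod 38), so (19,133,261)→(19,19,33)
g: reduced (well bottom): (19,19,33) with a≤c, −a<b≤a
reduced forms (19, 19, 33) vs (19, 19, 33) ⇒ equivalent

yes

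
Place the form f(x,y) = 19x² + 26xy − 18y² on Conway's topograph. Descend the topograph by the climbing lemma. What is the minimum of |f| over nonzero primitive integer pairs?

river: ρ → (-18,10,27)
river: ρ → (27,44,-1)
river: ρ → (-1,44,27)
river: ρ → (27,10,-18)
river: ρ → (-18,26,19)
river: ρ → (19,12,-25)
river: ρ → (-25,38,6)
river: ρ → (6,34,-37)
river: ρ → (-37,40,3)
river: ρ → (3,44,-9)
river: ρ → (-9,28,35)
river: ρ → (35,42,-2)
river: ρ → (-2,42,35)
river: ρ → (35,28,-9)
river: ρ → (-9,44,3)
river: ρ → (3,40,-37)
river: ρ → (-37,34,6)
river: ρ → (6,38,-25)
river: ρ → (-25,12,19)
river: ρ → (19,26,-18)
closes: descent 0, river 20
min |a| on river = 1

1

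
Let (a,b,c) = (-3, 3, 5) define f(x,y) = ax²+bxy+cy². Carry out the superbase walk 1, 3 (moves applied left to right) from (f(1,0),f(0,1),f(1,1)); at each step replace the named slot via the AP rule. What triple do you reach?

start (-3,5,5) = (f(1,0),f(0,1),f(1,1))
replace slot 1: 2·(5+5) − (-3) = 23 → (23,5,5)
replace slot 3: 2·(23+5) − 5 = 51 → (23,5,51)

23,5,51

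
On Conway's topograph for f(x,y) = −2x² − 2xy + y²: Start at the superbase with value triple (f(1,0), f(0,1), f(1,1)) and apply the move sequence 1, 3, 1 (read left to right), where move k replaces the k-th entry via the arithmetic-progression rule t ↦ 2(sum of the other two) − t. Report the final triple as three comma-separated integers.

start (-2,1,-3) = (f(1,0),f(0,1),f(1,1))
replace slot 1: 2·(1+(-3)) − (-2) = -2 → (-2,1,-3)
replace slot 3: 2·((-2)+1) − (-3) = 1 → (-2,1,1)
replace slot 1: 2·(1+1) − (-2) = 6 → (6,1,1)

6,1,1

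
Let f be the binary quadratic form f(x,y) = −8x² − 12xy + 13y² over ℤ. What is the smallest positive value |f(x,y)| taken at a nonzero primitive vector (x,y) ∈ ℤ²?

descent: ρ → (13,12,-8)  [lands on river]
river: ρ → (-8,20,5)
river: ρ → (5,20,-8)
river: ρ → (-8,12,13)
river: ρ → (13,14,-7)
river: ρ → (-7,14,13)
closes: descent 1, river 6
min |a| on river = 5

5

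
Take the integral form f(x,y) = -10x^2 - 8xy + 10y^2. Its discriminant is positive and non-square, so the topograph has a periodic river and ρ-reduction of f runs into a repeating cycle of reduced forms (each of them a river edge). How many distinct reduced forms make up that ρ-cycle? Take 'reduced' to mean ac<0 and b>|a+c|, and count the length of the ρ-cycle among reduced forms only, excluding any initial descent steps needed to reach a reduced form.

D = 464, ⌊√D⌋ = 21
descent: ρ → (10,8,-10)  [lands on river]
river: ρ → (-10,12,8)
river: ρ → (8,20,-2)
river: ρ → (-2,20,8)
river: ρ → (8,12,-10)
river: ρ → (-10,8,10)
river: ρ → (10,12,-8)
river: ρ → (-8,20,2)
river: ρ → (2,20,-8)
river: ρ → (-8,12,10)
ρ-cycle length = 10 (tail of 1 descent step not counted)

10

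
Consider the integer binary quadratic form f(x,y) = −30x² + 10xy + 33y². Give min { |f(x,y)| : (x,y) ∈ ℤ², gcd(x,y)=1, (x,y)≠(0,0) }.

river: ρ → (33,56,-7)
river: ρ → (-7,56,33)
river: ρ → (33,10,-30)
river: ρ → (-30,50,13)
river: ρ → (13,54,-22)
river: ρ → (-22,34,33)
river: ρ → (33,32,-23)
river: ρ → (-23,60,5)
river: ρ → (5,60,-23)
river: ρ → (-23,32,33)
river: ρ → (33,34,-22)
river: ρ → (-22,54,13)
river: ρ → (13,50,-30)
river: ρ → (-30,10,33)
closes: descent 0, river 14
min |a| on river = 5

5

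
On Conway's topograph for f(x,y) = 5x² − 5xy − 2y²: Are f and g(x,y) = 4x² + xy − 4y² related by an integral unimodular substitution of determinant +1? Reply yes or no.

D₁ = 65, D₂ = 65
river cycle of f (length 6): (-2, 5, 5), (5, 5, -2), (-2, 7, 2), (2, 5, -5), (-5, 5, 2), (2, 7, -2)
river cycle of g (length 6): (-4, 7, 1), (1, 7, -4), (-4, 1, 4), (4, 7, -1), (-1, 7, 4), (4, 1, -4)
cycles differ ⇒ inequivalent

no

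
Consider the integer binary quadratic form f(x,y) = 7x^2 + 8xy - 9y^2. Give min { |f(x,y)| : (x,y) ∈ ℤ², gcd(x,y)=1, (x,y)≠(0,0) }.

river: ρ → (-9,10,6)
river: ρ → (6,14,-5)
river: ρ → (-5,16,3)
river: ρ → (3,14,-10)
river: ρ → (-10,6,7)
river: ρ → (7,8,-9)
closes: descent 0, river 6
min |a| on river = 3

3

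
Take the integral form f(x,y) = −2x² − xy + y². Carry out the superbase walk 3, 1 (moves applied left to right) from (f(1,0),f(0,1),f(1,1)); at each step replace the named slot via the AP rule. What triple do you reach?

start (-2,1,-2) = (f(1,0),f(0,1),f(1,1))
replace slot 3: 2·((-2)+1) − (-2) = 0 → (-2,1,0)
replace slot 1: 2·(1+0) − (-2) = 4 → (4,1,0)

4,1,0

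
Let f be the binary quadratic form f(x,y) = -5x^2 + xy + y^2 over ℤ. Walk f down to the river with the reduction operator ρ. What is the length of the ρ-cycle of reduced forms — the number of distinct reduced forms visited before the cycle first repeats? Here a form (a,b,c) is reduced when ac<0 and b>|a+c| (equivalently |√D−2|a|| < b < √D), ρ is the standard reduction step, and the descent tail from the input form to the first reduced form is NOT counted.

D = 21, ⌊√D⌋ = 4
descent: ρ → (1,3,-3)  [lands on river]
river: ρ → (-3,3,1)
ρ-cycle length = 2 (tail of 1 descent step not counted)

2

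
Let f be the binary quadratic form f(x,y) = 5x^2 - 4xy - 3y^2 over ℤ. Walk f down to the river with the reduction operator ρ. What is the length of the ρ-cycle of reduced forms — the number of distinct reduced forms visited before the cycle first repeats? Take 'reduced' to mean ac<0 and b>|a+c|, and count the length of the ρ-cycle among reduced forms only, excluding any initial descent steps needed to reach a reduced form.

D = 76, ⌊√D⌋ = 8
descent: ρ → (-3,4,5)  [lands on river]
river: ρ → (5,6,-2)
river: ρ → (-2,6,5)
river: ρ → (5,4,-3)
river: ρ → (-3,8,1)
river: ρ → (1,8,-3)
ρ-cycle length = 6 (tail of 1 descent step not counted)

6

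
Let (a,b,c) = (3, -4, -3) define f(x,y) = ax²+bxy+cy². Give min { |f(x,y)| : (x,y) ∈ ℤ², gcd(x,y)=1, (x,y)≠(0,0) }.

descent: ρ → (-3,4,3)  [lands on river]
river: ρ → (3,2,-4)
river: ρ → (-4,6,1)
river: ρ → (1,6,-4)
river: ρ → (-4,2,3)
river: ρ → (3,4,-3)
river: ρ → (-3,2,4)
river: ρ → (4,6,-1)
river: ρ → (-1,6,4)
river: ρ → (4,2,-3)
closes: descent 1, river 10
min |a| on river = 1

1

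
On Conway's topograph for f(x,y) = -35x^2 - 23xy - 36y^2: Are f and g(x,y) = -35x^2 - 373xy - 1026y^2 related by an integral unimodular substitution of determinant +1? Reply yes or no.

D₁ = -4511, D₂ = -4511
f is negative-definite; reduce −f:
−f: reduced (well bottom): (35,23,36) with a≤c, −a<b≤a
flip sign back: reduced form of f is (-35,-23,-36)
g is negative-definite; reduce −g:
−g: translate: b→23 (≡373 mod 70), so (35,373,1026)→(35,23,36)
−g: reduced (well bottom): (35,23,36) with a≤c, −a<b≤a
flip sign back: reduced form of g is (-35,-23,-36)
reduced forms (-35, -23, -36) vs (-35, -23, -36) ⇒ equivalent

yes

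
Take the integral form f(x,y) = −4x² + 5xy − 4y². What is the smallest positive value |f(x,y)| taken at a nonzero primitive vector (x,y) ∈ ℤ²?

translate: b→3 (≡-5 mod 8), so (4,-5,4)→(4,3,3)
flip: (4,3,3)→(3,-3,4)
translate: b→3 (≡-3 mod 6), so (3,-3,4)→(3,3,4)
reduced (well bottom): (3,3,4) with a≤c, −a<b≤a
well minimum |f| = |-3| = 3 (negative-definite)

3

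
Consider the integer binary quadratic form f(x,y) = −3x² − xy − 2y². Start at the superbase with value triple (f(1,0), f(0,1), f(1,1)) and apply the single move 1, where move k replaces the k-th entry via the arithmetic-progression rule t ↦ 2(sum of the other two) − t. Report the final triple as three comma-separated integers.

start (-3,-2,-6) = (f(1,0),f(0,1),f(1,1))
replace slot 1: 2·((-2)+(-6)) − (-3) = -13 → (-13,-2,-6)

-13,-2,-6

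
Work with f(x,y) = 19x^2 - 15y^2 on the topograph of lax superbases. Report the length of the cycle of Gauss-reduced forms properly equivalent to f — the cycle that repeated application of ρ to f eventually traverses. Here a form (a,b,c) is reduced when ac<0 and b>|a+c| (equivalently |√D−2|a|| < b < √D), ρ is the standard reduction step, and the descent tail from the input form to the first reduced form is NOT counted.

D = 1140, ⌊√D⌋ = 33
descent: ρ → (-15,30,4)  [lands on river]
river: ρ → (4,26,-29)
river: ρ → (-29,32,1)
river: ρ → (1,32,-29)
river: ρ → (-29,26,4)
river: ρ → (4,30,-15)
ρ-cycle length = 6 (tail of 1 descent step not counted)

6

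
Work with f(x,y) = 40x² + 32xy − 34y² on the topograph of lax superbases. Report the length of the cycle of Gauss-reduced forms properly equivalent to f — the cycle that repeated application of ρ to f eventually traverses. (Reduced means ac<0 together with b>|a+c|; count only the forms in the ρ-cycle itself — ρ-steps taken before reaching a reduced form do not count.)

D = 6464, ⌊√D⌋ = 80
river: ρ → (-34,36,38)
river: ρ → (38,40,-32)
river: ρ → (-32,24,46)
river: ρ → (46,68,-10)
river: ρ → (-10,72,32)
river: ρ → (32,56,-26)
river: ρ → (-26,48,40)
river: ρ → (40,32,-34)
ρ-cycle length = 8 (tail of 0 descent steps not counted)

8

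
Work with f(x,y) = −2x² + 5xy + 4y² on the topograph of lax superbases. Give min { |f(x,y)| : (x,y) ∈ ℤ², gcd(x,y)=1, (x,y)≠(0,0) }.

river: ρ → (4,3,-3)
river: ρ → (-3,3,4)
river: ρ → (4,5,-2)
river: ρ → (-2,7,1)
river: ρ → (1,7,-2)
river: ρ → (-2,5,4)
closes: descent 0, river 6
min |a| on river = 1

1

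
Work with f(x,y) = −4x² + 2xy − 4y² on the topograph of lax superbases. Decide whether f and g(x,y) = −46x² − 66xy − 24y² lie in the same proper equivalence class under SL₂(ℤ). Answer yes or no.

D₁ = -60, D₂ = -60
f is negative-definite; reduce −f:
−f: flip: (4,-2,4)→(4,2,4)
−f: reduced (well bottom): (4,2,4) with a≤c, −a<b≤a
flip sign back: reduced form of f is (-4,-2,-4)
g is negative-definite; reduce −g:
−g: translate: b→-26 (≡66 mod 92), so (46,66,24)→(46,-26,4)
−g: flip: (46,-26,4)→(4,26,46)
−g: translate: b→2 (≡26 mod 8), so (4,26,46)→(4,2,4)
−g: reduced (well bottom): (4,2,4) with a≤c, −a<b≤a
flip sign back: reduced form of g is (-4,-2,-4)
reduced forms (-4, -2, -4) vs (-4, -2, -4) ⇒ equivalent

yes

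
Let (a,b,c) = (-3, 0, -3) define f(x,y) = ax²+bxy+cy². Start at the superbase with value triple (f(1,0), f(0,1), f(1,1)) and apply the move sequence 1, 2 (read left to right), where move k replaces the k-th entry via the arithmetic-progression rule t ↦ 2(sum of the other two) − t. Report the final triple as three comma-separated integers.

start (-3,-3,-6) = (f(1,0),f(0,1),f(1,1))
replace slot 1: 2·((-3)+(-6)) − (-3) = -15 → (-15,-3,-6)
replace slot 2: 2·((-15)+(-6)) − (-3) = -39 → (-15,-39,-6)

-15,-39,-6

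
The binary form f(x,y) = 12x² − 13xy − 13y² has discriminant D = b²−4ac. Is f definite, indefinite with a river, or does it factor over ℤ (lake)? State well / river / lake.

D = b²−4ac = (-13)² − 4·12·(-13) = 793
D > 0 non-square ⇒ indefinite ⇒ periodic river

river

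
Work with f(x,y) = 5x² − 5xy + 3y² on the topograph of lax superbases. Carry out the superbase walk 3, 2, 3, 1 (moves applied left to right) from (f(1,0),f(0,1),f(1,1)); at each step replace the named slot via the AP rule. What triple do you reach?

start (5,3,3) = (f(1,0),f(0,1),f(1,1))
replace slot 3: 2·(5+3) − 3 = 13 → (5,3,13)
replace slot 2: 2·(5+13) − 3 = 33 → (5,33,13)
replace slot 3: 2·(5+33) − 13 = 63 → (5,33,63)
replace slot 1: 2·(33+63) − 5 = 187 → (187,33,63)

187,33,63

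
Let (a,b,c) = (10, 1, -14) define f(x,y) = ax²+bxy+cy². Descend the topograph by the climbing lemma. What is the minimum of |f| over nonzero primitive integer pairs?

descent: ρ → (-14,-1,10)
descent: ρ → (10,21,-3)  [lands on river]
river: ρ → (-3,21,10)
river: ρ → (10,19,-5)
river: ρ → (-5,21,6)
river: ρ → (6,15,-14)
river: ρ → (-14,13,7)
river: ρ → (7,15,-12)
river: ρ → (-12,9,10)
river: ρ → (10,11,-11)
river: ρ → (-11,11,10)
river: ρ → (10,9,-12)
river: ρ → (-12,15,7)
river: ρ → (7,13,-14)
river: ρ → (-14,15,6)
river: ρ → (6,21,-5)
river: ρ → (-5,19,10)
closes: descent 2, river 16
min |a| on river = 3

3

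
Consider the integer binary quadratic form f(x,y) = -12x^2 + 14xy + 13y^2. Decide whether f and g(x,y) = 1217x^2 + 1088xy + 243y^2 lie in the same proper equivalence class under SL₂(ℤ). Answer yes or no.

D₁ = 820, D₂ = 820
river cycle of f (length 12): (13, 12, -13), (-13, 14, 12), (12, 10, -15), (-15, 20, 7), (7, 22, -12), (-12, 26, 3), (3, 28, -3), (-3, 26, 12), (12, 22, -7), (-7, 20, 15), … (2 more)
river cycle of g (length 12): (13, 12, -13), (-13, 14, 12), (12, 10, -15), (-15, 20, 7), (7, 22, -12), (-12, 26, 3), (3, 28, -3), (-3, 26, 12), (12, 22, -7), (-7, 20, 15), … (2 more)
cycles coincide ⇒ equivalent

yes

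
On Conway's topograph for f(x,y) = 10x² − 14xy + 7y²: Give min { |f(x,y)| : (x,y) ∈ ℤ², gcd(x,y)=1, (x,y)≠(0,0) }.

translate: b→6 (≡-14 mod 20), so (10,-14,7)→(10,6,3)
flip: (10,6,3)→(3,-6,10)
translate: b→0 (≡-6 mod 6), so (3,-6,10)→(3,0,7)
reduced (well bottom): (3,0,7) with a≤c, −a<b≤a
well minimum = a = 3

3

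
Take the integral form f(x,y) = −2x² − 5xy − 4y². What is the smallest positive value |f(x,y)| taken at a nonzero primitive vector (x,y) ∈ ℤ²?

translate: b→1 (≡5 mod 4), so (2,5,4)→(2,1,1)
flip: (2,1,1)→(1,-1,2)
translate: b→1 (≡-1 mod 2), so (1,-1,2)→(1,1,2)
reduced (well bottom): (1,1,2) with a≤c, −a<b≤a
well minimum |f| = |-1| = 1 (negative-definite)

1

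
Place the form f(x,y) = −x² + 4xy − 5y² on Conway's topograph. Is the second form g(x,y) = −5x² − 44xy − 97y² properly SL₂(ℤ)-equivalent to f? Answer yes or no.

D₁ = -4, D₂ = -4
f is negative-definite; reduce −f:
−f: translate: b→0 (≡-4 mod 2), so (1,-4,5)→(1,0,1)
−f: reduced (well bottom): (1,0,1) with a≤c, −a<b≤a
flip sign back: reduced form of f is (-1,0,-1)
g is negative-definite; reduce −g:
−g: translate: b→4 (≡44 mod 10), so (5,44,97)→(5,4,1)
−g: flip: (5,4,1)→(1,-4,5)
−g: translate: b→0 (≡-4 mod 2), so (1,-4,5)→(1,0,1)
−g: reduced (well bottom): (1,0,1) with a≤c, −a<b≤a
flip sign back: reduced form of g is (-1,0,-1)
reduced forms (-1, 0, -1) vs (-1, 0, -1) ⇒ equivalent

yes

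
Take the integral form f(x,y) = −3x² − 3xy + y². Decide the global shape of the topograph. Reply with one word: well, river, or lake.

D = b²−4ac = (-3)² − 4·(-3)·1 = 21
D > 0 non-square ⇒ indefinite ⇒ periodic river

river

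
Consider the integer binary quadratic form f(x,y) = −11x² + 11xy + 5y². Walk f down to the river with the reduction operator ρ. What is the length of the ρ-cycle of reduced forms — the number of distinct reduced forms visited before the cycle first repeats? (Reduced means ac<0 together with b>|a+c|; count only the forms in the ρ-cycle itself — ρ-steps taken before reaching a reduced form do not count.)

D = 341, ⌊√D⌋ = 18
river: ρ → (5,9,-13)
river: ρ → (-13,17,1)
river: ρ → (1,17,-13)
river: ρ → (-13,9,5)
river: ρ → (5,11,-11)
river: ρ → (-11,11,5)
ρ-cycle length = 6 (tail of 0 descent steps not counted)

6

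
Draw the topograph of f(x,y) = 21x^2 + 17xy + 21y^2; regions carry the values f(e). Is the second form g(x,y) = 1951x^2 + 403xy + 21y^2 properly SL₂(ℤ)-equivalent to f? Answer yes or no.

D₁ = -1475, D₂ = -1475
f: reduced (well bottom): (21,17,21) with a≤c, −a<b≤a
g: flip: (1951,403,21)→(21,-403,1951)
g: translate: b→17 (≡-403 mod 42), so (21,-403,1951)→(21,17,21)
g: reduced (well bottom): (21,17,21) with a≤c, −a<b≤a
reduced forms (21, 17, 21) vs (21, 17, 21) ⇒ equivalent

yes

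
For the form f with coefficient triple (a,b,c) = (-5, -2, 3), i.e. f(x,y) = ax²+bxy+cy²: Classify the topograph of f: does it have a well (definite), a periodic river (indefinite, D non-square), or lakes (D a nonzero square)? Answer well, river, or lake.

D = b²−4ac = (-2)² − 4·(-5)·3 = 64
D = 8² is a perfect square ⇒ form factors over ℤ ⇒ lakes

lake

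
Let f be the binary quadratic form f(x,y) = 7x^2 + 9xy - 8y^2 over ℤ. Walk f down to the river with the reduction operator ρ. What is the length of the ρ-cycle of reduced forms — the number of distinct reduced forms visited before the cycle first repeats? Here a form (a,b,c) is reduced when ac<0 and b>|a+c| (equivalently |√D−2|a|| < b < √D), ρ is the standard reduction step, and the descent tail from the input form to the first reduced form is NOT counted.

D = 305, ⌊√D⌋ = 17
river: ρ → (-8,7,8)
river: ρ → (8,9,-7)
river: ρ → (-7,5,10)
river: ρ → (10,15,-2)
river: ρ → (-2,17,2)
river: ρ → (2,15,-10)
river: ρ → (-10,5,7)
river: ρ → (7,9,-8)
ρ-cycle length = 8 (tail of 0 descent steps not counted)

8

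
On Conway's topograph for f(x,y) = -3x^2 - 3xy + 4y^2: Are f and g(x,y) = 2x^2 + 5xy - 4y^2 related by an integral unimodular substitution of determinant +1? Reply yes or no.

D₁ = 57, D₂ = 57
river cycle of f (length 6): (4, 3, -3), (-3, 3, 4), (4, 5, -2), (-2, 7, 1), (1, 7, -2), (-2, 5, 4)
river cycle of g (length 6): (-4, 3, 3), (3, 3, -4), (-4, 5, 2), (2, 7, -1), (-1, 7, 2), (2, 5, -4)
cycles differ ⇒ inequivalent

no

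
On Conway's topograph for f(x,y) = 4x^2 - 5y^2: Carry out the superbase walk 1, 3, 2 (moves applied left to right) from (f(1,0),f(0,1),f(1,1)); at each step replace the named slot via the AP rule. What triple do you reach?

start (4,-5,-1) = (f(1,0),f(0,1),f(1,1))
replace slot 1: 2·((-5)+(-1)) − 4 = -16 → (-16,-5,-1)
replace slot 3: 2·((-16)+(-5)) − (-1) = -41 → (-16,-5,-41)
replace slot 2: 2·((-16)+(-41)) − (-5) = -109 → (-16,-109,-41)

-16,-109,-41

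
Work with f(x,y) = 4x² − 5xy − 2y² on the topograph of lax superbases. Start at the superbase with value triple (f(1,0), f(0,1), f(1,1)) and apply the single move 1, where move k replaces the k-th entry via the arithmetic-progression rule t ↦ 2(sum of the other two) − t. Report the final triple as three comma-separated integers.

start (4,-2,-3) = (f(1,0),f(0,1),f(1,1))
replace slot 1: 2·((-2)+(-3)) − 4 = -14 → (-14,-2,-3)

-14,-2,-3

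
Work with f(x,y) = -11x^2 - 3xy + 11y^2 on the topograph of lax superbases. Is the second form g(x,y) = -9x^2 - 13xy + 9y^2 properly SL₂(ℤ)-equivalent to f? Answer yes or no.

D₁ = 493, D₂ = 493
river cycle of f (length 10): (11, 3, -11), (-11, 19, 3), (3, 17, -17), (-17, 17, 3), (3, 19, -11), (-11, 3, 11), (11, 19, -3), (-3, 17, 17), (17, 17, -3), (-3, 19, 11)
river cycle of g (length 10): (9, 13, -9), (-9, 5, 13), (13, 21, -1), (-1, 21, 13), (13, 5, -9), (-9, 13, 9), (9, 5, -13), (-13, 21, 1), (1, 21, -13), (-13, 5, 9)
cycles differ ⇒ inequivalent

no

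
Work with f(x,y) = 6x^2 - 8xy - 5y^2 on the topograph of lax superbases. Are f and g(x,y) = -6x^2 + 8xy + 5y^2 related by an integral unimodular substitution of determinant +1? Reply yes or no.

D₁ = 184, D₂ = 184
river cycle of f (length 12): (-5, 8, 6), (6, 4, -7), (-7, 10, 3), (3, 8, -10), (-10, 12, 1), (1, 12, -10), (-10, 8, 3), (3, 10, -7), (-7, 4, 6), (6, 8, -5), … (2 more)
river cycle of g (length 12): (5, 12, -2), (-2, 12, 5), (5, 8, -6), (-6, 4, 7), (7, 10, -3), (-3, 8, 10), (10, 12, -1), (-1, 12, 10), (10, 8, -3), (-3, 10, 7), … (2 more)
cycles differ ⇒ inequivalent

no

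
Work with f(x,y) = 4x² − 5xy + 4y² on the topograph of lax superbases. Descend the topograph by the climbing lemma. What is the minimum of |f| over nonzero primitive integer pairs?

translate: b→3 (≡-5 mod 8), so (4,-5,4)→(4,3,3)
flip: (4,3,3)→(3,-3,4)
translate: b→3 (≡-3 mod 6), so (3,-3,4)→(3,3,4)
reduced (well bottom): (3,3,4) with a≤c, −a<b≤a
well minimum = a = 3

3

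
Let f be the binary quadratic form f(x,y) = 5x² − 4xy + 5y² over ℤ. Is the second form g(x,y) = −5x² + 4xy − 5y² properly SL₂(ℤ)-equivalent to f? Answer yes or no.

D₁ = -84, D₂ = -84
f: flip: (5,-4,5)→(5,4,5)
f: reduced (well bottom): (5,4,5) with a≤c, −a<b≤a
g is negative-definite; reduce −g:
−g: flip: (5,-4,5)→(5,4,5)
−g: reduced (well bottom): (5,4,5) with a≤c, −a<b≤a
flip sign back: reduced form of g is (-5,-4,-5)
reduced forms (5, 4, 5) vs (-5, -4, -5) ⇒ inequivalent

no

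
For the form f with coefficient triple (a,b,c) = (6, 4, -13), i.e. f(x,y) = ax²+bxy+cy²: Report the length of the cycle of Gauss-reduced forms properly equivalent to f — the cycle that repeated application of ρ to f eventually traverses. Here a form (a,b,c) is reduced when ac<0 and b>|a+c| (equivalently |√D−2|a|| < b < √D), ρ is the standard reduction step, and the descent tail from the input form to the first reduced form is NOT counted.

D = 328, ⌊√D⌋ = 18
descent: ρ → (-13,-4,6)
descent: ρ → (6,16,-3)  [lands on river]
river: ρ → (-3,14,11)
river: ρ → (11,8,-6)
river: ρ → (-6,16,3)
river: ρ → (3,14,-11)
river: ρ → (-11,8,6)
ρ-cycle length = 6 (tail of 2 descent steps not counted)

6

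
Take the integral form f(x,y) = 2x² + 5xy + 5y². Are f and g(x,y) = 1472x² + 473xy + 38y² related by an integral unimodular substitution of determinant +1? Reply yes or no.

D₁ = -15, D₂ = -15
f: translate: b→1 (≡5 mod 4), so (2,5,5)→(2,1,2)
f: reduced (well bottom): (2,1,2) with a≤c, −a<b≤a
g: flip: (1472,473,38)→(38,-473,1472)
g: translate: b→-17 (≡-473 mod 76), so (38,-473,1472)→(38,-17,2)
g: flip: (38,-17,2)→(2,17,38)
g: translate: b→1 (≡17 mod 4), so (2,17,38)→(2,1,2)
g: reduced (well bottom): (2,1,2) with a≤c, −a<b≤a
reduced forms (2, 1, 2) vs (2, 1, 2) ⇒ equivalent

yes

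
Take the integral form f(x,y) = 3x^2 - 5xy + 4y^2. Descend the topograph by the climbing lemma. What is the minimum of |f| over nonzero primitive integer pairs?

translate: b→1 (≡-5 mod 6), so (3,-5,4)→(3,1,2)
flip: (3,1,2)→(2,-1,3)
reduced (well bottom): (2,-1,3) with a≤c, −a<b≤a
well minimum = a = 2

2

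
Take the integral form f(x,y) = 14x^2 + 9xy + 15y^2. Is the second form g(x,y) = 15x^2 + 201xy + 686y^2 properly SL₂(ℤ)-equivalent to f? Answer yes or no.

D₁ = -759, D₂ = -759
f: reduced (well bottom): (14,9,15) with a≤c, −a<b≤a
g: translate: b→-9 (≡201 mod 30), so (15,201,686)→(15,-9,14)
g: flip: (15,-9,14)→(14,9,15)
g: reduced (well bottom): (14,9,15) with a≤c, −a<b≤a
reduced forms (14, 9, 15) vs (14, 9, 15) ⇒ equivalent

yes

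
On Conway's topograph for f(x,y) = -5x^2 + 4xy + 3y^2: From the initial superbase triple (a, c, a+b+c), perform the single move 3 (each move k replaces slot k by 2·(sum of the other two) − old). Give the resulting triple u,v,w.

start (-5,3,2) = (f(1,0),f(0,1),f(1,1))
replace slot 3: 2·((-5)+3) − 2 = -6 → (-5,3,-6)

-5,3,-6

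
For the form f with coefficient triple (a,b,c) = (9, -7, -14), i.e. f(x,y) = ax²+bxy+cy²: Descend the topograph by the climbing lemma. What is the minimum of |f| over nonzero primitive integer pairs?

descent: ρ → (-14,7,9)  [lands on river]
river: ρ → (9,11,-12)
river: ρ → (-12,13,8)
river: ρ → (8,19,-6)
river: ρ → (-6,17,11)
river: ρ → (11,5,-12)
river: ρ → (-12,19,4)
river: ρ → (4,21,-7)
river: ρ → (-7,21,4)
river: ρ → (4,19,-12)
river: ρ → (-12,5,11)
river: ρ → (11,17,-6)
river: ρ → (-6,19,8)
river: ρ → (8,13,-12)
river: ρ → (-12,11,9)
river: ρ → (9,7,-14)
river: ρ → (-14,21,2)
river: ρ → (2,23,-3)
river: ρ → (-3,19,16)
river: ρ → (16,13,-6)
river: ρ → (-6,23,1)
river: ρ → (1,23,-6)
river: ρ → (-6,13,16)
river: ρ → (16,19,-3)
river: ρ → (-3,23,2)
river: ρ → (2,21,-14)
closes: descent 1, river 26
min |a| on river = 1

1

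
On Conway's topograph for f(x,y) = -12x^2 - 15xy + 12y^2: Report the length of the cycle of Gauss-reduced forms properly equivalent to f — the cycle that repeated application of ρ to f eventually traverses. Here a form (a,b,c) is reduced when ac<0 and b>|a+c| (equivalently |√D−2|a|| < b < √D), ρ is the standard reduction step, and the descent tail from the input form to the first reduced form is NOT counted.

D = 801, ⌊√D⌋ = 28
descent: ρ → (12,15,-12)  [lands on river]
river: ρ → (-12,9,15)
river: ρ → (15,21,-6)
river: ρ → (-6,27,3)
river: ρ → (3,27,-6)
river: ρ → (-6,21,15)
river: ρ → (15,9,-12)
river: ρ → (-12,15,12)
river: ρ → (12,9,-15)
river: ρ → (-15,21,6)
river: ρ → (6,27,-3)
river: ρ → (-3,27,6)
river: ρ → (6,21,-15)
river: ρ → (-15,9,12)
ρ-cycle length = 14 (tail of 1 descent step not counted)

14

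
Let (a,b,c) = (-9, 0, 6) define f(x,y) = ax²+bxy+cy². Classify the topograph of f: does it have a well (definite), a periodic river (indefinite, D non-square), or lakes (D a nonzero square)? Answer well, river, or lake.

D = b²−4ac = 0² − 4·(-9)·6 = 216
D > 0 non-square ⇒ indefinite ⇒ periodic river

river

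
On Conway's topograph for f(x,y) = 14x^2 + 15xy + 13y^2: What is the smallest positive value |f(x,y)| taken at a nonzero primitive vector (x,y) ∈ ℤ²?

translate: b→-13 (≡15 mod 28), so (14,15,13)→(14,-13,12)
flip: (14,-13,12)→(12,13,14)
translate: b→-11 (≡13 mod 24), so (12,13,14)→(12,-11,13)
reduced (well bottom): (12,-11,13) with a≤c, −a<b≤a
well minimum = a = 12

12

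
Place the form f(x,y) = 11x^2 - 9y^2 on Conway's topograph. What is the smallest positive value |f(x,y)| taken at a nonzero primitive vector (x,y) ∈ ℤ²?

descent: ρ → (-9,18,2)  [lands on river]
river: ρ → (2,18,-9)
closes: descent 1, river 2
min |a| on river = 2

2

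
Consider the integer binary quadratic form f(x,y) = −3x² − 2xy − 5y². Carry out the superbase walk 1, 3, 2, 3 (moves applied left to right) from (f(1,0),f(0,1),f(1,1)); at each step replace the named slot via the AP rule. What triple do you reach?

start (-3,-5,-10) = (f(1,0),f(0,1),f(1,1))
replace slot 1: 2·((-5)+(-10)) − (-3) = -27 → (-27,-5,-10)
replace slot 3: 2·((-27)+(-5)) − (-10) = -54 → (-27,-5,-54)
replace slot 2: 2·((-27)+(-54)) − (-5) = -157 → (-27,-157,-54)
replace slot 3: 2·((-27)+(-157)) − (-54) = -314 → (-27,-157,-314)

-27,-157,-314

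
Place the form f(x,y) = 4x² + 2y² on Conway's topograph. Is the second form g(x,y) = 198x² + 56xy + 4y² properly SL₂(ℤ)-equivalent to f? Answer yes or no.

D₁ = -32, D₂ = -32
f: flip: (4,0,2)→(2,0,4)
f: reduced (well bottom): (2,0,4) with a≤c, −a<b≤a
g: flip: (198,56,4)→(4,-56,198)
g: translate: b→0 (≡-56 mod 8), so (4,-56,198)→(4,0,2)
g: flip: (4,0,2)→(2,0,4)
g: reduced (well bottom): (2,0,4) with a≤c, −a<b≤a
reduced forms (2, 0, 4) vs (2, 0, 4) ⇒ equivalent

yes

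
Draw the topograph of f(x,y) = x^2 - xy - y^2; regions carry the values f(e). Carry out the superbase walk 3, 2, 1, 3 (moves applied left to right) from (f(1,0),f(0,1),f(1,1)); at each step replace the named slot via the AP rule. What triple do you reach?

start (1,-1,-1) = (f(1,0),f(0,1),f(1,1))
replace slot 3: 2·(1+(-1)) − (-1) = 1 → (1,-1,1)
replace slot 2: 2·(1+1) − (-1) = 5 → (1,5,1)
replace slot 1: 2·(5+1) − 1 = 11 → (11,5,1)
replace slot 3: 2·(11+5) − 1 = 31 → (11,5,31)

11,5,31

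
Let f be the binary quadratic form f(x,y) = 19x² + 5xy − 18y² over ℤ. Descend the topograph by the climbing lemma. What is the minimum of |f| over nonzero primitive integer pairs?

river: ρ → (-18,31,6)
river: ρ → (6,29,-23)
river: ρ → (-23,17,12)
river: ρ → (12,31,-9)
river: ρ → (-9,23,24)
river: ρ → (24,25,-8)
river: ρ → (-8,23,27)
river: ρ → (27,31,-4)
river: ρ → (-4,33,19)
river: ρ → (19,5,-18)
closes: descent 0, river 10
min |a| on river = 4

4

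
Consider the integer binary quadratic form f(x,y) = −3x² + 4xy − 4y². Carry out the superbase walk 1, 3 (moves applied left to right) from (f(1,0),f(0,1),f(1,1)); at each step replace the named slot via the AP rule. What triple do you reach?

start (-3,-4,-3) = (f(1,0),f(0,1),f(1,1))
replace slot 1: 2·((-4)+(-3)) − (-3) = -11 → (-11,-4,-3)
replace slot 3: 2·((-11)+(-4)) − (-3) = -27 → (-11,-4,-27)

-11,-4,-27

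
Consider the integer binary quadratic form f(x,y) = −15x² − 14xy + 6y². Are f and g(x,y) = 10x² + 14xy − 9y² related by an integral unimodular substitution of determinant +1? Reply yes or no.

D₁ = 556, D₂ = 556
river cycle of f (length 18): (6, 14, -15), (-15, 16, 5), (5, 14, -18), (-18, 22, 1), (1, 22, -18), (-18, 14, 5), (5, 16, -15), (-15, 14, 6), (6, 22, -3), (-3, 20, 13), … (8 more)
river cycle of g (length 18): (-9, 22, 2), (2, 22, -9), (-9, 14, 10), (10, 6, -13), (-13, 20, 3), (3, 22, -6), (-6, 14, 15), (15, 16, -5), (-5, 14, 18), (18, 22, -1), … (8 more)
cycles differ ⇒ inequivalent

no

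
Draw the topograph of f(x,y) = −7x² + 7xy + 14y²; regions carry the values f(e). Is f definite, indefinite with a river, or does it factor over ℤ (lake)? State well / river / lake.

D = b²−4ac = 7² − 4·(-7)·14 = 441
D = 21² is a perfect square ⇒ form factors over ℤ ⇒ lakes

lake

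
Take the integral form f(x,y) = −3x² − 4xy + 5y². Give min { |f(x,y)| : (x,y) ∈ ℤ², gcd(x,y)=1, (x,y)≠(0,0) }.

descent: ρ → (5,4,-3)  [lands on river]
river: ρ → (-3,8,1)
river: ρ → (1,8,-3)
river: ρ → (-3,4,5)
river: ρ → (5,6,-2)
river: ρ → (-2,6,5)
closes: descent 1, river 6
min |a| on river = 1

1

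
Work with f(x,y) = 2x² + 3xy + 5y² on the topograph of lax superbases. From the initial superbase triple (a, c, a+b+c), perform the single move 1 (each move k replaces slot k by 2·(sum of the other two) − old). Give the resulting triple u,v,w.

start (2,5,10) = (f(1,0),f(0,1),f(1,1))
replace slot 1: 2·(5+10) − 2 = 28 → (28,5,10)

28,5,10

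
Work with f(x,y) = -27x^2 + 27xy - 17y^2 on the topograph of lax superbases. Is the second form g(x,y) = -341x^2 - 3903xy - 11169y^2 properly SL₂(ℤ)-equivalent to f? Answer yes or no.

D₁ = -1107, D₂ = -1107
f is negative-definite; reduce −f:
−f: translate: b→27 (≡-27 mod 54), so (27,-27,17)→(27,27,17)
−f: flip: (27,27,17)→(17,-27,27)
−f: translate: b→7 (≡-27 mod 34), so (17,-27,27)→(17,7,17)
−f: reduced (well bottom): (17,7,17) with a≤c, −a<b≤a
flip sign back: reduced form of f is (-17,-7,-17)
g is negative-definite; reduce −g:
−g: translate: b→-189 (≡3903 mod 682), so (341,3903,11169)→(341,-189,27)
−g: flip: (341,-189,27)→(27,189,341)
−g: translate: b→27 (≡189 mod 54), so (27,189,341)→(27,27,17)
−g: flip: (27,27,17)→(17,-27,27)
−g: translate: b→7 (≡-27 mod 34), so (17,-27,27)→(17,7,17)
−g: reduced (well bottom): (17,7,17) with a≤c, −a<b≤a
flip sign back: reduced form of g is (-17,-7,-17)
reduced forms (-17, -7, -17) vs (-17, -7, -17) ⇒ equivalent

yes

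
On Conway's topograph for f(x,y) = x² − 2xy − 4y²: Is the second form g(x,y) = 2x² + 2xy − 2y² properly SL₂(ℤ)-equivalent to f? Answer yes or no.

D₁ = 20, D₂ = 20
river cycle of f (length 2): (1, 4, -1), (-1, 4, 1)
river cycle of g (length 2): (-2, 2, 2), (2, 2, -2)
cycles differ ⇒ inequivalent

no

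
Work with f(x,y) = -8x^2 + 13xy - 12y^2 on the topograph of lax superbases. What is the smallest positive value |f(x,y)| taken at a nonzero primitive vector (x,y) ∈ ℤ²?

translate: b→3 (≡-13 mod 16), so (8,-13,12)→(8,3,7)
flip: (8,3,7)→(7,-3,8)
reduced (well bottom): (7,-3,8) with a≤c, −a<b≤a
well minimum |f| = |-7| = 7 (negative-definite)

7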